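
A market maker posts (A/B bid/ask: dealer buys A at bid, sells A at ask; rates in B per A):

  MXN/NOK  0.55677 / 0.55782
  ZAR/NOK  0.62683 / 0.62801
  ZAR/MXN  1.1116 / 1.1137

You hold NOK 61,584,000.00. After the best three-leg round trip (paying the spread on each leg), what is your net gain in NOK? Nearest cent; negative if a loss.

Net profit: NOK 553,727.52

Best loop NOK → MXN → ZAR → NOK:
NOK 61,584,000.00 ÷ 0.55782 (buy MXN at ask) = MXN 110,401,204.69
MXN 110,401,204.69 ÷ 1.1137 (buy ZAR at ask) = ZAR 99,130,111.06
ZAR 99,130,111.06 × 0.62683 (sell ZAR at bid) = NOK 62,137,727.52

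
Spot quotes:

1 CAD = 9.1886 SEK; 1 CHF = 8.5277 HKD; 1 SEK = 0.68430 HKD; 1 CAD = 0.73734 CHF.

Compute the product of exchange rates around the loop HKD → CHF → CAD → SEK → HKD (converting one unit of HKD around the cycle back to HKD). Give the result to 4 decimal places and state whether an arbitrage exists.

Around HKD → CHF → CAD → SEK → HKD: 1 ÷ 8.5277 ÷ 0.73734 × 9.1886 × 0.68430 = 0.999991
Product ≈ 1 (deviation 0.001%, within rounding noise).

1.0000 (no arbitrage)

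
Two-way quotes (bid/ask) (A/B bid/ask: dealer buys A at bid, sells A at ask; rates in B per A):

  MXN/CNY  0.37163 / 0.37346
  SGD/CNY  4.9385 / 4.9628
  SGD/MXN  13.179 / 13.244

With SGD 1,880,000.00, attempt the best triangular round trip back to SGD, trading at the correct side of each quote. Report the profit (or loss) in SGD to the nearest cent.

Best loop SGD → CNY → MXN → SGD:
SGD 1,880,000.00 × 4.9385 (sell SGD at bid) = CNY 9,284,380.00
CNY 9,284,380.00 ÷ 0.37346 (buy MXN at ask) = MXN 24,860,440.21
MXN 24,860,440.21 ÷ 13.244 (buy SGD at ask) = SGD 1,877,109.65

Net result: SGD -2,890.35 (no profitable arbitrage after spreads)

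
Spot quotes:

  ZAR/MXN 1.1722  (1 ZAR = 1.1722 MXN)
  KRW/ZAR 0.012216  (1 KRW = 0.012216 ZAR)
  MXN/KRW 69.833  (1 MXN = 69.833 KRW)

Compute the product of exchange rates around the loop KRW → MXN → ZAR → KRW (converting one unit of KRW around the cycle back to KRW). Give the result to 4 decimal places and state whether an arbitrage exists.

Around KRW → MXN → ZAR → KRW: 1 ÷ 69.833 ÷ 1.1722 ÷ 0.012216 = 1.000020
Product ≈ 1 (deviation 0.002%, within rounding noise).

1.0000 (no arbitrage)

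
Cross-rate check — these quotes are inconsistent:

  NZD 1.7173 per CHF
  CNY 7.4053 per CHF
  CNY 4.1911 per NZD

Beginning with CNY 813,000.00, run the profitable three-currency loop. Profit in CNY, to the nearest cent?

Profitable loop is CNY → NZD → CHF → CNY:
CNY 813,000.00 ÷ 4.1911 = NZD 193,982.49
NZD 193,982.49 ÷ 1.7173 = CHF 112,957.83
CHF 112,957.83 × 7.4053 = CNY 836,486.64
Profit = CNY 836,486.64 − CNY 813,000.00

Profit: CNY 23,486.64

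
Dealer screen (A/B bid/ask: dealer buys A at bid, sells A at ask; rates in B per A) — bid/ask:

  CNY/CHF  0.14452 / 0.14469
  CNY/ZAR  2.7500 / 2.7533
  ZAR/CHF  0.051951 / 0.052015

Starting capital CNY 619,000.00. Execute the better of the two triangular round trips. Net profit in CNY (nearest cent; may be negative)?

Best loop CNY → CHF → ZAR → CNY:
CNY 619,000.00 × 0.14452 (sell CNY at bid) = CHF 89,457.88
CHF 89,457.88 ÷ 0.052015 (buy ZAR at ask) = ZAR 1,719,847.74
ZAR 1,719,847.74 ÷ 2.7533 (buy CNY at ask) = CNY 624,649.60

Net profit: CNY 5,649.60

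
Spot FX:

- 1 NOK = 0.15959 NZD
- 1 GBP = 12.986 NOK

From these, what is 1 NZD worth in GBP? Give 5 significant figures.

1 NZD ÷ 0.15959 = 6.26606 NOK
6.26606 NOK ÷ 12.986 = 0.482524 GBP

NZD/GBP = 0.48252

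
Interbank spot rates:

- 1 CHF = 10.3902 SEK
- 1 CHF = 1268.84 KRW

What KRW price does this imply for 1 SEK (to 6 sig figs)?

SEK/KRW = 122.119

1 SEK ÷ 10.3902 = 0.0962445 CHF
0.0962445 CHF × 1268.84 = 122.119 KRW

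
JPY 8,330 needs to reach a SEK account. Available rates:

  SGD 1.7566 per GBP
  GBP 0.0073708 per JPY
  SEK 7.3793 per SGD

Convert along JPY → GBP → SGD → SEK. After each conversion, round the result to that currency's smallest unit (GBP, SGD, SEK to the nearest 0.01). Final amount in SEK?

SEK 795.93

JPY 8,330 × 0.0073708 = GBP 61.40
GBP 61.40 × 1.7566 = SGD 107.86
SGD 107.86 × 7.3793 = SEK 795.93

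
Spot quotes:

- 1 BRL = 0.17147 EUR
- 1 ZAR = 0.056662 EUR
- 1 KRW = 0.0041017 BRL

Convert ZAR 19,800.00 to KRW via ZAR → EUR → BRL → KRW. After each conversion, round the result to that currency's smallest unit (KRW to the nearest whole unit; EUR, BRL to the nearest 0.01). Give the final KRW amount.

KRW 1,595,165

ZAR 19,800.00 × 0.056662 = EUR 1,121.91
EUR 1,121.91 ÷ 0.17147 = BRL 6,542.89
BRL 6,542.89 ÷ 0.0041017 = KRW 1,595,165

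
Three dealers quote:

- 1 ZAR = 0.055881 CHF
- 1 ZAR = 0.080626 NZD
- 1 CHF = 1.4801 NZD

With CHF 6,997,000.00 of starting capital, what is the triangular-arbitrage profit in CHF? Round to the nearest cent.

Profitable loop is CHF → NZD → ZAR → CHF:
CHF 6,997,000.00 × 1.4801 = NZD 10,356,259.70
NZD 10,356,259.70 ÷ 0.080626 = ZAR 128,448,139.56
ZAR 128,448,139.56 × 0.055881 = CHF 7,177,810.49
Profit = CHF 7,177,810.49 − CHF 6,997,000.00

Profit: CHF 180,810.49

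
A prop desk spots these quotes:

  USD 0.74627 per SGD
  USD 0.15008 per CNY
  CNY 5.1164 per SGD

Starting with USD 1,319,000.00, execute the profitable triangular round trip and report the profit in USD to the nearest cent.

Profit: USD 38,175.85

Profitable loop is USD → SGD → CNY → USD:
USD 1,319,000.00 ÷ 0.74627 = SGD 1,767,456.82
SGD 1,767,456.82 × 5.1164 = CNY 9,043,016.07
CNY 9,043,016.07 × 0.15008 = USD 1,357,175.85
Profit = USD 1,357,175.85 − USD 1,319,000.00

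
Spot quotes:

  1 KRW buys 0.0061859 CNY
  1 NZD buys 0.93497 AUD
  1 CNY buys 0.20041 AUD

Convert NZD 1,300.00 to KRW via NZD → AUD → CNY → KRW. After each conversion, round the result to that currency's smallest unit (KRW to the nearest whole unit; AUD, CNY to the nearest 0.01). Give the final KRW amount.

NZD 1,300.00 × 0.93497 = AUD 1,215.46
AUD 1,215.46 ÷ 0.20041 = CNY 6,064.87
CNY 6,064.87 ÷ 0.0061859 = KRW 980,435

KRW 980,435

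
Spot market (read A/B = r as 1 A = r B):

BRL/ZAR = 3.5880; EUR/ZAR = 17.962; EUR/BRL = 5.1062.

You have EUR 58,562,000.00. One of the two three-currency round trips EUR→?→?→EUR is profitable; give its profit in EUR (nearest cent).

Profit: EUR 1,170,606.19

Profitable loop is EUR → BRL → ZAR → EUR:
EUR 58,562,000.00 × 5.1062 = BRL 299,029,284.40
BRL 299,029,284.40 × 3.5880 = ZAR 1,072,917,072.43
ZAR 1,072,917,072.43 ÷ 17.962 = EUR 59,732,606.19
Profit = EUR 59,732,606.19 − EUR 58,562,000.00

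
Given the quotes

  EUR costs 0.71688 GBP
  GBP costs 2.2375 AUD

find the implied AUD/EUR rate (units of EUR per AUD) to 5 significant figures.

AUD/EUR = 0.62343

1 AUD ÷ 2.2375 = 0.446927 GBP
0.446927 GBP ÷ 0.71688 = 0.623434 EUR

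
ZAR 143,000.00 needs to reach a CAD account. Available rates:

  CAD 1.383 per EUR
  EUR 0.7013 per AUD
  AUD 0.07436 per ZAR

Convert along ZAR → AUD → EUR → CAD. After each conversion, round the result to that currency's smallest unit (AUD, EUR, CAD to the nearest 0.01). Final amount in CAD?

CAD 10,313.39

ZAR 143,000.00 × 0.07436 = AUD 10,633.48
AUD 10,633.48 × 0.7013 = EUR 7,457.26
EUR 7,457.26 × 1.383 = CAD 10,313.39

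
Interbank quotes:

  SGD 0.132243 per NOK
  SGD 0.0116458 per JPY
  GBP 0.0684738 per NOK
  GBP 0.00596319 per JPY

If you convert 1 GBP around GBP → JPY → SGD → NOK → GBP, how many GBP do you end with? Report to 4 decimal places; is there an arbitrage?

1.0112 (arbitrage exists)

Around GBP → JPY → SGD → NOK → GBP: 1 ÷ 0.00596319 × 0.0116458 ÷ 0.132243 × 0.0684738 = 1.011212
Product > 1; profitable direction is GBP → JPY → SGD → NOK → GBP.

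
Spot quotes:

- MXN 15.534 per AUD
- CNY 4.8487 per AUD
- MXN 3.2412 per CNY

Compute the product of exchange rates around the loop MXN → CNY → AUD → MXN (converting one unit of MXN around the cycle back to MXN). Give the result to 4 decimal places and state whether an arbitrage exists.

0.9884 (arbitrage exists)

Around MXN → CNY → AUD → MXN: 1 ÷ 3.2412 ÷ 4.8487 × 15.534 = 0.988444
Product < 1; profitable direction is MXN → AUD → CNY → MXN.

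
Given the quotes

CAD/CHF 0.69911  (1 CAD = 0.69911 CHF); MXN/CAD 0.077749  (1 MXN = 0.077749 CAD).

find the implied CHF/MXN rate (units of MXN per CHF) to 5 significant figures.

1 CHF ÷ 0.69911 = 1.43039 CAD
1.43039 CAD ÷ 0.077749 = 18.3975 MXN

CHF/MXN = 18.398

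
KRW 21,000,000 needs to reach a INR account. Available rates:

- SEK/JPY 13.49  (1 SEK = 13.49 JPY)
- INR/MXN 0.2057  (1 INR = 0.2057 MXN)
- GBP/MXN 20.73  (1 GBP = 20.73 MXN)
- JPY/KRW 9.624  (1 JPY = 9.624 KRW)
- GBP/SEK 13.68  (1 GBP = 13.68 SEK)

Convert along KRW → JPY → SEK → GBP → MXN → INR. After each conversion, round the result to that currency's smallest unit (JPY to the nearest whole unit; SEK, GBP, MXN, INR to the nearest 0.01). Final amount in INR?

KRW 21,000,000 ÷ 9.624 = JPY 2,182,045
JPY 2,182,045 ÷ 13.49 = SEK 161,752.78
SEK 161,752.78 ÷ 13.68 = GBP 11,824.03
GBP 11,824.03 × 20.73 = MXN 245,112.14
MXN 245,112.14 ÷ 0.2057 = INR 1,191,600.10

INR 1,191,600.10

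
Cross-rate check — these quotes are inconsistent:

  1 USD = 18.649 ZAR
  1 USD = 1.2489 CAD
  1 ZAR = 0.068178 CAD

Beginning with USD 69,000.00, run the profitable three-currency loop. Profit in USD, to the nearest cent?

Profit: USD 1,245.94

Profitable loop is USD → ZAR → CAD → USD:
USD 69,000.00 × 18.649 = ZAR 1,286,781.00
ZAR 1,286,781.00 × 0.068178 = CAD 87,730.16
CAD 87,730.16 ÷ 1.2489 = USD 70,245.94
Profit = USD 70,245.94 − USD 69,000.00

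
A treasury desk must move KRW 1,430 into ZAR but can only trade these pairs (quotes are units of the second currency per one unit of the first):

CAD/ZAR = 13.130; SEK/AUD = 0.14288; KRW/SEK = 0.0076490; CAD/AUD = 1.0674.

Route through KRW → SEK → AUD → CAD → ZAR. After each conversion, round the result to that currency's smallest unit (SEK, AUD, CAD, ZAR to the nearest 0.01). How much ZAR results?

KRW 1,430 × 0.0076490 = SEK 10.94
SEK 10.94 × 0.14288 = AUD 1.56
AUD 1.56 ÷ 1.0674 = CAD 1.46
CAD 1.46 × 13.130 = ZAR 19.17

ZAR 19.17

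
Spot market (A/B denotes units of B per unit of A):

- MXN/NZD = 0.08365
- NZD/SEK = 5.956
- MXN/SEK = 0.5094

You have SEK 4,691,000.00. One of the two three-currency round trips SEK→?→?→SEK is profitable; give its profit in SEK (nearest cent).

Profitable loop is SEK → NZD → MXN → SEK:
SEK 4,691,000.00 ÷ 5.956 = NZD 787,609.13
NZD 787,609.13 ÷ 0.08365 = MXN 9,415,530.59
MXN 9,415,530.59 × 0.5094 = SEK 4,796,271.28
Profit = SEK 4,796,271.28 − SEK 4,691,000.00

Profit: SEK 105,271.28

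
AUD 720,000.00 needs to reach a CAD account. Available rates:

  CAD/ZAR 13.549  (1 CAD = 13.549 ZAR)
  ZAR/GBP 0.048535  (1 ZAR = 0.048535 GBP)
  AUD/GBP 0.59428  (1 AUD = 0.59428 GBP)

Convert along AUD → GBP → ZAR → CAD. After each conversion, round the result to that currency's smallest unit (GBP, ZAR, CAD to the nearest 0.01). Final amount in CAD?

AUD 720,000.00 × 0.59428 = GBP 427,881.60
GBP 427,881.60 ÷ 0.048535 = ZAR 8,815,939.01
ZAR 8,815,939.01 ÷ 13.549 = CAD 650,670.83

CAD 650,670.83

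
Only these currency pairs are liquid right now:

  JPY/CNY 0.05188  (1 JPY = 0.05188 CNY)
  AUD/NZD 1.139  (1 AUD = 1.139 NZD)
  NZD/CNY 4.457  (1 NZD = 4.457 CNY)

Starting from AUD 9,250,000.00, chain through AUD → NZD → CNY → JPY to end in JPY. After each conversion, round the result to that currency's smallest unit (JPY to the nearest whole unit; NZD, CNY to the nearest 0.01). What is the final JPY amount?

JPY 905,124,089

AUD 9,250,000.00 × 1.139 = NZD 10,535,750.00
NZD 10,535,750.00 × 4.457 = CNY 46,957,837.75
CNY 46,957,837.75 ÷ 0.05188 = JPY 905,124,089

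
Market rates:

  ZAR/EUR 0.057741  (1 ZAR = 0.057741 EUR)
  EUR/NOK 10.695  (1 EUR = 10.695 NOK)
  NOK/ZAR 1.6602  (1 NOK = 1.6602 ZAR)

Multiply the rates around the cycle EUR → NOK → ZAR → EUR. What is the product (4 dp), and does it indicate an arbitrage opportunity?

1.0252 (arbitrage exists)

Around EUR → NOK → ZAR → EUR: 1 × 10.695 × 1.6602 × 0.057741 = 1.025240
Product > 1; profitable direction is EUR → NOK → ZAR → EUR.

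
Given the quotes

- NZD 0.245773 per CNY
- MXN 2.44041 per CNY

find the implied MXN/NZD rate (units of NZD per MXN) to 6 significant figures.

1 MXN ÷ 2.44041 = 0.409767 CNY
0.409767 CNY × 0.245773 = 0.10071 NZD

MXN/NZD = 0.100710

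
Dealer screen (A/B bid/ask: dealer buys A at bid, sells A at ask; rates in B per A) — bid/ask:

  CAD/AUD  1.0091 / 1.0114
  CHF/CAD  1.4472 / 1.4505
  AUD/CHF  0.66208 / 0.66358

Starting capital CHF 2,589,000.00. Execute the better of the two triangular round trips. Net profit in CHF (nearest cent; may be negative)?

Net profit: CHF 70,488.27

Best loop CHF → AUD → CAD → CHF:
CHF 2,589,000.00 ÷ 0.66358 (buy AUD at ask) = AUD 3,901,564.24
AUD 3,901,564.24 ÷ 1.0114 (buy CAD at ask) = CAD 3,857,587.74
CAD 3,857,587.74 ÷ 1.4505 (buy CHF at ask) = CHF 2,659,488.27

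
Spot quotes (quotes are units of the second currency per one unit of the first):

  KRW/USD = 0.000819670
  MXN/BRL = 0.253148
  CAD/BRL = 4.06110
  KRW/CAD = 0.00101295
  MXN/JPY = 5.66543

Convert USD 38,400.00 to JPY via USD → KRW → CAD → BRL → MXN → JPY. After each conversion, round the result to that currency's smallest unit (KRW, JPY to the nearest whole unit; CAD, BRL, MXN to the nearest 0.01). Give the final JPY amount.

USD 38,400.00 ÷ 0.000819670 = KRW 46,848,122
KRW 46,848,122 × 0.00101295 = CAD 47,454.81
CAD 47,454.81 × 4.06110 = BRL 192,718.73
BRL 192,718.73 ÷ 0.253148 = MXN 761,288.77
MXN 761,288.77 × 5.66543 = JPY 4,313,028

JPY 4,313,028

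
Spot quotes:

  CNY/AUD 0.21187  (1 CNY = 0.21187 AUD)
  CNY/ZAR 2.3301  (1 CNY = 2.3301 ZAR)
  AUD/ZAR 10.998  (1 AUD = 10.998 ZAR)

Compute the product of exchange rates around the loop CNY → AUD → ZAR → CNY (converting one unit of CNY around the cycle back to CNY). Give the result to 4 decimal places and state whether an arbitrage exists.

1.0000 (no arbitrage)

Around CNY → AUD → ZAR → CNY: 1 × 0.21187 × 10.998 ÷ 2.3301 = 1.000020
Product ≈ 1 (deviation 0.002%, within rounding noise).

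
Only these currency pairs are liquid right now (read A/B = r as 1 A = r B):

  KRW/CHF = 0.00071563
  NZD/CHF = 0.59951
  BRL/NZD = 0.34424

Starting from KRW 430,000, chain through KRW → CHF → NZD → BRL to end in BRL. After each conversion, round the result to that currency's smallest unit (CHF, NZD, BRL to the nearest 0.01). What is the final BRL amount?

KRW 430,000 × 0.00071563 = CHF 307.72
CHF 307.72 ÷ 0.59951 = NZD 513.29
NZD 513.29 ÷ 0.34424 = BRL 1,491.08

BRL 1,491.08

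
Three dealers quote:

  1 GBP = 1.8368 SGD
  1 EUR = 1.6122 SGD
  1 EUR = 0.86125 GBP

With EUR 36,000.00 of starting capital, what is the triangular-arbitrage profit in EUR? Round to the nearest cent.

Profitable loop is EUR → SGD → GBP → EUR:
EUR 36,000.00 × 1.6122 = SGD 58,039.20
SGD 58,039.20 ÷ 1.8368 = GBP 31,598.00
GBP 31,598.00 ÷ 0.86125 = EUR 36,688.53
Profit = EUR 36,688.53 − EUR 36,000.00

Profit: EUR 688.53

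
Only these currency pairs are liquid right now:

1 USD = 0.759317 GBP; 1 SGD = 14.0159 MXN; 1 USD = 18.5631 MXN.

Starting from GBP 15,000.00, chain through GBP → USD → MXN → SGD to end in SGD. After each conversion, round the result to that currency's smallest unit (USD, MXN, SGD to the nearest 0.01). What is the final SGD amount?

GBP 15,000.00 ÷ 0.759317 = USD 19,754.60
USD 19,754.60 × 18.5631 = MXN 366,706.62
MXN 366,706.62 ÷ 14.0159 = SGD 26,163.62

SGD 26,163.62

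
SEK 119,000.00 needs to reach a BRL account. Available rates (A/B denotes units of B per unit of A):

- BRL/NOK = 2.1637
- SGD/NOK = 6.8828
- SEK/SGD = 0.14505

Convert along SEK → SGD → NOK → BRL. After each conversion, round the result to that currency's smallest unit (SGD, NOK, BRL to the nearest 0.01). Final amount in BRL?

BRL 54,907.64

SEK 119,000.00 × 0.14505 = SGD 17,260.95
SGD 17,260.95 × 6.8828 = NOK 118,803.67
NOK 118,803.67 ÷ 2.1637 = BRL 54,907.64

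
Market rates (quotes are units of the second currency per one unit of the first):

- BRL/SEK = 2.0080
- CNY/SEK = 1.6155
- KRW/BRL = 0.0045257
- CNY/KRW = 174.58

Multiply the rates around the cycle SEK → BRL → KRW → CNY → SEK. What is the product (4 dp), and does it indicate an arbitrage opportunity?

Around SEK → BRL → KRW → CNY → SEK: 1 ÷ 2.0080 ÷ 0.0045257 ÷ 174.58 × 1.6155 = 1.018270
Product > 1; profitable direction is SEK → BRL → KRW → CNY → SEK.

1.0183 (arbitrage exists)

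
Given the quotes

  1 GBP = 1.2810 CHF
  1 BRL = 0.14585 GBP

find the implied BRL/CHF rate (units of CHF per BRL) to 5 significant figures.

1 BRL × 0.14585 = 0.14585 GBP
0.14585 GBP × 1.2810 = 0.186834 CHF

BRL/CHF = 0.18683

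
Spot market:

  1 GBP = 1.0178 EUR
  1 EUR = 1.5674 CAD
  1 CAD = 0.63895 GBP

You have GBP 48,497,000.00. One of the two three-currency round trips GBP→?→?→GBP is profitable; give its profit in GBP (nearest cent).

Profitable loop is GBP → EUR → CAD → GBP:
GBP 48,497,000.00 × 1.0178 = EUR 49,360,246.60
EUR 49,360,246.60 × 1.5674 = CAD 77,367,250.52
CAD 77,367,250.52 × 0.63895 = GBP 49,433,804.72
Profit = GBP 49,433,804.72 − GBP 48,497,000.00

Profit: GBP 936,804.72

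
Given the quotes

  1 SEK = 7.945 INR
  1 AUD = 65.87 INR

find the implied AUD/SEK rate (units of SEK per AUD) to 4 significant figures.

1 AUD × 65.87 = 65.87 INR
65.87 INR ÷ 7.945 = 8.29075 SEK

AUD/SEK = 8.291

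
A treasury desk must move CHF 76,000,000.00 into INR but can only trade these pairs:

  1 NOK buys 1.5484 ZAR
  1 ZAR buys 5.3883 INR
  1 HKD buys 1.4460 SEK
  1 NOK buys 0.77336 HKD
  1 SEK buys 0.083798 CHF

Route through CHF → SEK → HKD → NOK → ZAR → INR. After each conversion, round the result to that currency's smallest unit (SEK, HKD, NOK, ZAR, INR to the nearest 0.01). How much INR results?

CHF 76,000,000.00 ÷ 0.083798 = SEK 906,942,886.47
SEK 906,942,886.47 ÷ 1.4460 = HKD 627,208,081.93
HKD 627,208,081.93 ÷ 0.77336 = NOK 811,016,967.43
NOK 811,016,967.43 × 1.5484 = ZAR 1,255,778,672.37
ZAR 1,255,778,672.37 × 5.3883 = INR 6,766,512,220.33

INR 6,766,512,220.33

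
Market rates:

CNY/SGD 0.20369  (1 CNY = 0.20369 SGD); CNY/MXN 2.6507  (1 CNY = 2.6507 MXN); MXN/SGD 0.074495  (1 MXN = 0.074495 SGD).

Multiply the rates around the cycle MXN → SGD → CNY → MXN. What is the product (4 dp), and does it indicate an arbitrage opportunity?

Around MXN → SGD → CNY → MXN: 1 × 0.074495 ÷ 0.20369 × 2.6507 = 0.969433
Product < 1; profitable direction is MXN → CNY → SGD → MXN.

0.9694 (arbitrage exists)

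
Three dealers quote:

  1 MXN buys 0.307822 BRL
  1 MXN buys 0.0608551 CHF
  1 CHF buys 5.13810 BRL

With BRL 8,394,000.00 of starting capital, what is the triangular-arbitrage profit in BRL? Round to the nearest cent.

Profit: BRL 132,461.63

Profitable loop is BRL → MXN → CHF → BRL:
BRL 8,394,000.00 ÷ 0.307822 = MXN 27,269,006.11
MXN 27,269,006.11 × 0.0608551 = CHF 1,659,458.09
CHF 1,659,458.09 × 5.13810 = BRL 8,526,461.63
Profit = BRL 8,526,461.63 − BRL 8,394,000.00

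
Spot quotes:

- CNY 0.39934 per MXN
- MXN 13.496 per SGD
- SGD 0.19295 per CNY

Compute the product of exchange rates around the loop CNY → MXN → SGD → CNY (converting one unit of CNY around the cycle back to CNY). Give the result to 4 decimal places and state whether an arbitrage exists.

Around CNY → MXN → SGD → CNY: 1 ÷ 0.39934 ÷ 13.496 ÷ 0.19295 = 0.961629
Product < 1; profitable direction is CNY → SGD → MXN → CNY.

0.9616 (arbitrage exists)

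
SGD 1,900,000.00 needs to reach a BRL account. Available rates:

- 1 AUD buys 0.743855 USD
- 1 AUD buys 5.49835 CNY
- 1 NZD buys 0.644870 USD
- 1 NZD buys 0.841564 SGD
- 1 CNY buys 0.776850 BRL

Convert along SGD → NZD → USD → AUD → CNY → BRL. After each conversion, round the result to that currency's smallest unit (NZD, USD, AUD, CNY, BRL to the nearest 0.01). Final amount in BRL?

SGD 1,900,000.00 ÷ 0.841564 = NZD 2,257,701.14
NZD 2,257,701.14 × 0.644870 = USD 1,455,923.73
USD 1,455,923.73 ÷ 0.743855 = AUD 1,957,268.19
AUD 1,957,268.19 × 5.49835 = CNY 10,761,745.55
CNY 10,761,745.55 × 0.776850 = BRL 8,360,262.03

BRL 8,360,262.03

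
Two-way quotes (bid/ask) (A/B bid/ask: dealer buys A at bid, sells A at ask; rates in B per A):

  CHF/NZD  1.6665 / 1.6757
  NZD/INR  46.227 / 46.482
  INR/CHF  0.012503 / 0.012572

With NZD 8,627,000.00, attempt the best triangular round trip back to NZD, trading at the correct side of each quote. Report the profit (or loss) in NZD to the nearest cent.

Net profit: NZD 182,968.38

Best loop NZD → CHF → INR → NZD:
NZD 8,627,000.00 ÷ 1.6757 (buy CHF at ask) = CHF 5,148,296.23
CHF 5,148,296.23 ÷ 0.012572 (buy INR at ask) = INR 409,504,950.24
INR 409,504,950.24 ÷ 46.482 (buy NZD at ask) = NZD 8,809,968.38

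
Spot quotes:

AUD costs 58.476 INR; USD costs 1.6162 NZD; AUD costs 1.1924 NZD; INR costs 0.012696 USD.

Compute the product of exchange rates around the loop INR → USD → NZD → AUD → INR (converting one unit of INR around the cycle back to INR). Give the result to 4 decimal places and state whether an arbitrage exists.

1.0063 (arbitrage exists)

Around INR → USD → NZD → AUD → INR: 1 × 0.012696 × 1.6162 ÷ 1.1924 × 58.476 = 1.006277
Product > 1; profitable direction is INR → USD → NZD → AUD → INR.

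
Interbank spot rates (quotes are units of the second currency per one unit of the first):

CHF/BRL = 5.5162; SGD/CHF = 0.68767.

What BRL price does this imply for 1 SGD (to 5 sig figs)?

1 SGD × 0.68767 = 0.68767 CHF
0.68767 CHF × 5.5162 = 3.79333 BRL

SGD/BRL = 3.7933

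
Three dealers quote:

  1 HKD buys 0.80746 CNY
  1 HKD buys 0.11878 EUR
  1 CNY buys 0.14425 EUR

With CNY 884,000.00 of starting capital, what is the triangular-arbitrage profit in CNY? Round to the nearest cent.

Profit: CNY 17,485.50

Profitable loop is CNY → HKD → EUR → CNY:
CNY 884,000.00 ÷ 0.80746 = HKD 1,094,791.07
HKD 1,094,791.07 × 0.11878 = EUR 130,039.28
EUR 130,039.28 ÷ 0.14425 = CNY 901,485.50
Profit = CNY 901,485.50 − CNY 884,000.00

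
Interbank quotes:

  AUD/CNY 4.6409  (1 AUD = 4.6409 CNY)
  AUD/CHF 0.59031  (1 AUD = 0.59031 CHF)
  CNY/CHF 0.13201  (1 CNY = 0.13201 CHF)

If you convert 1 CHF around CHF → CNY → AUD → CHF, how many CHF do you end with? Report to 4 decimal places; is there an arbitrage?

Around CHF → CNY → AUD → CHF: 1 ÷ 0.13201 ÷ 4.6409 × 0.59031 = 0.963543
Product < 1; profitable direction is CHF → AUD → CNY → CHF.

0.9635 (arbitrage exists)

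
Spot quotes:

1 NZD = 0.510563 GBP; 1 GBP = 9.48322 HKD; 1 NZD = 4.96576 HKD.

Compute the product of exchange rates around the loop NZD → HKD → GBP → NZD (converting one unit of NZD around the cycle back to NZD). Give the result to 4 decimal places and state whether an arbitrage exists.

1.0256 (arbitrage exists)

Around NZD → HKD → GBP → NZD: 1 × 4.96576 ÷ 9.48322 ÷ 0.510563 = 1.025606
Product > 1; profitable direction is NZD → HKD → GBP → NZD.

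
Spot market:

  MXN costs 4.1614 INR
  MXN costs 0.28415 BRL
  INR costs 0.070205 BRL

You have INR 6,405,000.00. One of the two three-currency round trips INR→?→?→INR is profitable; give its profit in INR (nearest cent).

Profitable loop is INR → BRL → MXN → INR:
INR 6,405,000.00 × 0.070205 = BRL 449,663.03
BRL 449,663.03 ÷ 0.28415 = MXN 1,582,484.69
MXN 1,582,484.69 × 4.1614 = INR 6,585,351.79
Profit = INR 6,585,351.79 − INR 6,405,000.00

Profit: INR 180,351.79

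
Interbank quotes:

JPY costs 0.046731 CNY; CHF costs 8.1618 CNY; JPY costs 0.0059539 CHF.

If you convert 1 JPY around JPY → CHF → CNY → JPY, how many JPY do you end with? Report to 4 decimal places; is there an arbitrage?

1.0399 (arbitrage exists)

Around JPY → CHF → CNY → JPY: 1 × 0.0059539 × 8.1618 ÷ 0.046731 = 1.039878
Product > 1; profitable direction is JPY → CHF → CNY → JPY.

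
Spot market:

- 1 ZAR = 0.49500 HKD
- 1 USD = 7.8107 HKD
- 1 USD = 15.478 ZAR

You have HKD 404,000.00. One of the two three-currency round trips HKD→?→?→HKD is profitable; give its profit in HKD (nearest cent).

Profitable loop is HKD → ZAR → USD → HKD:
HKD 404,000.00 ÷ 0.49500 = ZAR 816,161.62
ZAR 816,161.62 ÷ 15.478 = USD 52,730.43
USD 52,730.43 × 7.8107 = HKD 411,861.58
Profit = HKD 411,861.58 − HKD 404,000.00

Profit: HKD 7,861.58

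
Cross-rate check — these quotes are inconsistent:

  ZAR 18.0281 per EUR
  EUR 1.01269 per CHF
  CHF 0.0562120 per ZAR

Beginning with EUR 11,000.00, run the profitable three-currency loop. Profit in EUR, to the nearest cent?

Profit: EUR 288.81

Profitable loop is EUR → ZAR → CHF → EUR:
EUR 11,000.00 × 18.0281 = ZAR 198,309.10
ZAR 198,309.10 × 0.0562120 = CHF 11,147.35
CHF 11,147.35 × 1.01269 = EUR 11,288.81
Profit = EUR 11,288.81 − EUR 11,000.00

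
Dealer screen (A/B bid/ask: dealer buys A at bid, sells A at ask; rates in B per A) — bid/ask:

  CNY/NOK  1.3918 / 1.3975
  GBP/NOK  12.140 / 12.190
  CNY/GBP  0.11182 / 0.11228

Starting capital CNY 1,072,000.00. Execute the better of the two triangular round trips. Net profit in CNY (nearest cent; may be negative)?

Best loop CNY → NOK → GBP → CNY:
CNY 1,072,000.00 × 1.3918 (sell CNY at bid) = NOK 1,492,009.60
NOK 1,492,009.60 ÷ 12.190 (buy GBP at ask) = GBP 122,396.19
GBP 122,396.19 ÷ 0.11228 (buy CNY at ask) = CNY 1,090,097.91

Net profit: CNY 18,097.91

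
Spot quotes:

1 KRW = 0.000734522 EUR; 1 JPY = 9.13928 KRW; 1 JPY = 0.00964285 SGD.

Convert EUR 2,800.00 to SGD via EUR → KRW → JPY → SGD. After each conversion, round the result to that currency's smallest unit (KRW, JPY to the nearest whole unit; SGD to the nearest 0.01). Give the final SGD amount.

EUR 2,800.00 ÷ 0.000734522 = KRW 3,812,003
KRW 3,812,003 ÷ 9.13928 = JPY 417,101
JPY 417,101 × 0.00964285 = SGD 4,022.04

SGD 4,022.04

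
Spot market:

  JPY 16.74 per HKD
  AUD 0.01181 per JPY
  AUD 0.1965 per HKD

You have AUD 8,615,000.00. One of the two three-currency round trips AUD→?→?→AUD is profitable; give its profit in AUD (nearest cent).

Profitable loop is AUD → HKD → JPY → AUD:
AUD 8,615,000.00 ÷ 0.1965 = HKD 43,842,239.19
HKD 43,842,239.19 × 16.74 = JPY 733,919,084
JPY 733,919,084 × 0.01181 = AUD 8,667,584.38
Profit = AUD 8,667,584.38 − AUD 8,615,000.00

Profit: AUD 52,584.38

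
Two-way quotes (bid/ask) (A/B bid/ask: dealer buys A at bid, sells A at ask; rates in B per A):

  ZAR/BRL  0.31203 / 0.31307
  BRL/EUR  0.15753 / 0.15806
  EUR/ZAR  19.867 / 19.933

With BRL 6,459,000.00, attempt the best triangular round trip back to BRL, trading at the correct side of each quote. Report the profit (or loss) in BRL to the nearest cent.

Net profit: BRL 89,309.34

Best loop BRL → ZAR → EUR → BRL:
BRL 6,459,000.00 ÷ 0.31307 (buy ZAR at ask) = ZAR 20,631,168.75
ZAR 20,631,168.75 ÷ 19.933 (buy EUR at ask) = EUR 1,035,025.77
EUR 1,035,025.77 ÷ 0.15806 (buy BRL at ask) = BRL 6,548,309.34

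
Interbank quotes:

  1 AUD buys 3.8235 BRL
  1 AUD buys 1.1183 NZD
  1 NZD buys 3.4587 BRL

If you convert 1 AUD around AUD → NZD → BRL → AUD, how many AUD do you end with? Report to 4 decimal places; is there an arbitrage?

Around AUD → NZD → BRL → AUD: 1 × 1.1183 × 3.4587 ÷ 3.8235 = 1.011603
Product > 1; profitable direction is AUD → NZD → BRL → AUD.

1.0116 (arbitrage exists)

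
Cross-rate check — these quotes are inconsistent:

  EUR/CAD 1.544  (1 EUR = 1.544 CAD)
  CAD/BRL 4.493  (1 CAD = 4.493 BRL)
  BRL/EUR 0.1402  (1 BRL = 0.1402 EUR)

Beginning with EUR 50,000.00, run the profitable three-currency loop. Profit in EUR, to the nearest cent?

Profitable loop is EUR → BRL → CAD → EUR:
EUR 50,000.00 ÷ 0.1402 = BRL 356,633.38
BRL 356,633.38 ÷ 4.493 = CAD 79,375.34
CAD 79,375.34 ÷ 1.544 = EUR 51,408.90
Profit = EUR 51,408.90 − EUR 50,000.00

Profit: EUR 1,408.90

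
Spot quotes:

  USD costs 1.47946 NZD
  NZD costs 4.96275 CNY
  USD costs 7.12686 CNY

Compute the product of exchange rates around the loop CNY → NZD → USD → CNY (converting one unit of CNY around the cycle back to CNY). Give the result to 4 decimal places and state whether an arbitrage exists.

Around CNY → NZD → USD → CNY: 1 ÷ 4.96275 ÷ 1.47946 × 7.12686 = 0.970672
Product < 1; profitable direction is CNY → USD → NZD → CNY.

0.9707 (arbitrage exists)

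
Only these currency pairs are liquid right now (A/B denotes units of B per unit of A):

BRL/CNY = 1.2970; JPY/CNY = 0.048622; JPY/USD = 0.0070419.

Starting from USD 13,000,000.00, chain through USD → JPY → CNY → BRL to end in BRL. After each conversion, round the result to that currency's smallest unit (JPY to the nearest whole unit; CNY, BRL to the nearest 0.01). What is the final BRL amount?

BRL 69,206,413.26

USD 13,000,000.00 ÷ 0.0070419 = JPY 1,846,092,674
JPY 1,846,092,674 × 0.048622 = CNY 89,760,718.00
CNY 89,760,718.00 ÷ 1.2970 = BRL 69,206,413.26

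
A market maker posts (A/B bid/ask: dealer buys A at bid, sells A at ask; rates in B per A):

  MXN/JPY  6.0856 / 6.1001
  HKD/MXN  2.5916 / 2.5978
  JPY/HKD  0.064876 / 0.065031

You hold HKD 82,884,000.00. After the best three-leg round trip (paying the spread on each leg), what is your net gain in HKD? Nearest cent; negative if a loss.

Net profit: HKD 1,921,914.50

Best loop HKD → MXN → JPY → HKD:
HKD 82,884,000.00 × 2.5916 (sell HKD at bid) = MXN 214,802,174.40
MXN 214,802,174.40 × 6.0856 (sell MXN at bid) = JPY 1,307,200,113
JPY 1,307,200,113 × 0.064876 (sell JPY at bid) = HKD 84,805,914.50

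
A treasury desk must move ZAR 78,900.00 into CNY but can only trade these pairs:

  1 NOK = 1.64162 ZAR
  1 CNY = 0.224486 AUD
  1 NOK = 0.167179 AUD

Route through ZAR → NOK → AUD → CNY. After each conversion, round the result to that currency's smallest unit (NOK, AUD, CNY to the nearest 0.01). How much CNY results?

CNY 35,792.88

ZAR 78,900.00 ÷ 1.64162 = NOK 48,062.28
NOK 48,062.28 × 0.167179 = AUD 8,035.00
AUD 8,035.00 ÷ 0.224486 = CNY 35,792.88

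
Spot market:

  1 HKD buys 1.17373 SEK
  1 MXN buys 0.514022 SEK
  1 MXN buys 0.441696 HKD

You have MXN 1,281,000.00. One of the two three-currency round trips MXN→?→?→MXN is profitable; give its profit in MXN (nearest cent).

Profit: MXN 10,989.83

Profitable loop is MXN → HKD → SEK → MXN:
MXN 1,281,000.00 × 0.441696 = HKD 565,812.58
HKD 565,812.58 × 1.17373 = SEK 664,111.19
SEK 664,111.19 ÷ 0.514022 = MXN 1,291,989.83
Profit = MXN 1,291,989.83 − MXN 1,281,000.00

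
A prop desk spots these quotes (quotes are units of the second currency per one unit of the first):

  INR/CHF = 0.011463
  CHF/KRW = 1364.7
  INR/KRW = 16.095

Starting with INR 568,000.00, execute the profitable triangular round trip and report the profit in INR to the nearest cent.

Profitable loop is INR → KRW → CHF → INR:
INR 568,000.00 × 16.095 = KRW 9,141,960
KRW 9,141,960 ÷ 1364.7 = CHF 6,698.88
CHF 6,698.88 ÷ 0.011463 = INR 584,391.42
Profit = INR 584,391.42 − INR 568,000.00

Profit: INR 16,391.42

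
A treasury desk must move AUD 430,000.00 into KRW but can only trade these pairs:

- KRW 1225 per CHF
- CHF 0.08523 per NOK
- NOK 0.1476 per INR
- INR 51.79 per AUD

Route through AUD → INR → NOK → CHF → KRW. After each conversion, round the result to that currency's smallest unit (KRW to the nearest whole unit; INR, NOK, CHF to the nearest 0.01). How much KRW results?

AUD 430,000.00 × 51.79 = INR 22,269,700.00
INR 22,269,700.00 × 0.1476 = NOK 3,287,007.72
NOK 3,287,007.72 × 0.08523 = CHF 280,151.67
CHF 280,151.67 × 1225 = KRW 343,185,796

KRW 343,185,796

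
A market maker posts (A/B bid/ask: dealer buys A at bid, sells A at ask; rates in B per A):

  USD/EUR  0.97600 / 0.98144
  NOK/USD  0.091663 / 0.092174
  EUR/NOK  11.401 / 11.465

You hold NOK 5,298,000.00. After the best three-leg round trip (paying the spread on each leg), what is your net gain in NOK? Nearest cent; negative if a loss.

Best loop NOK → USD → EUR → NOK:
NOK 5,298,000.00 × 0.091663 (sell NOK at bid) = USD 485,630.57
USD 485,630.57 × 0.97600 (sell USD at bid) = EUR 473,975.44
EUR 473,975.44 × 11.401 (sell EUR at bid) = NOK 5,403,793.99

Net profit: NOK 105,793.99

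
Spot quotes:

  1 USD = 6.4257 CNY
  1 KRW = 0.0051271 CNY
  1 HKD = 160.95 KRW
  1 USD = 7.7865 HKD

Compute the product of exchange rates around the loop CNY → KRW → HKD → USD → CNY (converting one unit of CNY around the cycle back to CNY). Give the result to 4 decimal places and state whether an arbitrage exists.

1.0000 (no arbitrage)

Around CNY → KRW → HKD → USD → CNY: 1 ÷ 0.0051271 ÷ 160.95 ÷ 7.7865 × 6.4257 = 1.000035
Product ≈ 1 (deviation 0.004%, within rounding noise).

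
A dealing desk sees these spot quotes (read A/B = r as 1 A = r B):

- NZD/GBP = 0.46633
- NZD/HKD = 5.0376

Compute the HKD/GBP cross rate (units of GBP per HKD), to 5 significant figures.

HKD/GBP = 0.092570

1 HKD ÷ 5.0376 = 0.198507 NZD
0.198507 NZD × 0.46633 = 0.0925699 GBP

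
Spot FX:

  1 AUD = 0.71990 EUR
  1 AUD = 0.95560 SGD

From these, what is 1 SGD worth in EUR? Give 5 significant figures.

SGD/EUR = 0.75335

1 SGD ÷ 0.95560 = 1.04646 AUD
1.04646 AUD × 0.71990 = 0.753349 EUR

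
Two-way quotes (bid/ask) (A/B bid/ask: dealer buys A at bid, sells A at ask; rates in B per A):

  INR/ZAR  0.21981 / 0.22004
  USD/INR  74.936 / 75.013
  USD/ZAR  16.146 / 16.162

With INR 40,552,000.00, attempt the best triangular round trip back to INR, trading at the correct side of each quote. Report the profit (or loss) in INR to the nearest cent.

Net profit: INR 777,022.09

Best loop INR → ZAR → USD → INR:
INR 40,552,000.00 × 0.21981 (sell INR at bid) = ZAR 8,913,735.12
ZAR 8,913,735.12 ÷ 16.162 (buy USD at ask) = USD 551,524.26
USD 551,524.26 × 74.936 (sell USD at bid) = INR 41,329,022.09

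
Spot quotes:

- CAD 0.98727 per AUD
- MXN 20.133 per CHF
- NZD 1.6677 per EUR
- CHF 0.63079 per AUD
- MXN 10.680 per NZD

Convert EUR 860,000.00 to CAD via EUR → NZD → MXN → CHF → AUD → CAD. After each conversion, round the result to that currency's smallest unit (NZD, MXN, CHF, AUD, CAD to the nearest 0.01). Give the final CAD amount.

CAD 1,190,776.57

EUR 860,000.00 × 1.6677 = NZD 1,434,222.00
NZD 1,434,222.00 × 10.680 = MXN 15,317,490.96
MXN 15,317,490.96 ÷ 20.133 = CHF 760,815.13
CHF 760,815.13 ÷ 0.63079 = AUD 1,206,130.61
AUD 1,206,130.61 × 0.98727 = CAD 1,190,776.57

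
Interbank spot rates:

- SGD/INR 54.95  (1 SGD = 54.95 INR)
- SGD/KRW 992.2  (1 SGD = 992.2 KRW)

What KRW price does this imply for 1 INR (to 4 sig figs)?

1 INR ÷ 54.95 = 0.0181984 SGD
0.0181984 SGD × 992.2 = 18.0564 KRW

INR/KRW = 18.06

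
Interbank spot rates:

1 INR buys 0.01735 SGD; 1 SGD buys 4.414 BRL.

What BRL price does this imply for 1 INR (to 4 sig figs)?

INR/BRL = 0.07658

1 INR × 0.01735 = 0.01735 SGD
0.01735 SGD × 4.414 = 0.0765829 BRL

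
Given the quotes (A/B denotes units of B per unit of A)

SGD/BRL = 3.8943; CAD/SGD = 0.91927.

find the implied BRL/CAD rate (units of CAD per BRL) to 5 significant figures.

1 BRL ÷ 3.8943 = 0.256786 SGD
0.256786 SGD ÷ 0.91927 = 0.279336 CAD

BRL/CAD = 0.27934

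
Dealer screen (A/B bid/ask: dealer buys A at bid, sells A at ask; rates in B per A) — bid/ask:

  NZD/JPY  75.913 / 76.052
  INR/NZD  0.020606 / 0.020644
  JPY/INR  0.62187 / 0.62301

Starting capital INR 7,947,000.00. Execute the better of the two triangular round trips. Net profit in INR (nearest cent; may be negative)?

Net profit: INR 177,632.12

Best loop INR → JPY → NZD → INR:
INR 7,947,000.00 ÷ 0.62301 (buy JPY at ask) = JPY 12,755,815
JPY 12,755,815 ÷ 76.052 (buy NZD at ask) = NZD 167,724.91
NZD 167,724.91 ÷ 0.020644 (buy INR at ask) = INR 8,124,632.12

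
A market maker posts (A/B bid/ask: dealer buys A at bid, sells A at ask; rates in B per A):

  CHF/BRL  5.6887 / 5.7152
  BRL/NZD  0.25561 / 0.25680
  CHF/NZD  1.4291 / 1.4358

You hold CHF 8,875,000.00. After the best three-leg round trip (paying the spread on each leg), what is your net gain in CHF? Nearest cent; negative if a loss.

Net profit: CHF 113,045.96

Best loop CHF → BRL → NZD → CHF:
CHF 8,875,000.00 × 5.6887 (sell CHF at bid) = BRL 50,487,212.50
BRL 50,487,212.50 × 0.25561 (sell BRL at bid) = NZD 12,905,036.39
NZD 12,905,036.39 ÷ 1.4358 (buy CHF at ask) = CHF 8,988,045.96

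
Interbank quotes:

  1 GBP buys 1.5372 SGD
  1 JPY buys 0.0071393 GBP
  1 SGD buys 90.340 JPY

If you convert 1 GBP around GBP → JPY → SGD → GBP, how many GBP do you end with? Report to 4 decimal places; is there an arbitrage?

Around GBP → JPY → SGD → GBP: 1 ÷ 0.0071393 ÷ 90.340 ÷ 1.5372 = 1.008635
Product > 1; profitable direction is GBP → JPY → SGD → GBP.

1.0086 (arbitrage exists)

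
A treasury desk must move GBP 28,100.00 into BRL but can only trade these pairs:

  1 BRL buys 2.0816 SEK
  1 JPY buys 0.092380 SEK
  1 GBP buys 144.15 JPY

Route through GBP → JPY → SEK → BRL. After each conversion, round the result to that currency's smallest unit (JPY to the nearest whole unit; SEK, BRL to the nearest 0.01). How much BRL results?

BRL 179,763.55

GBP 28,100.00 × 144.15 = JPY 4,050,615
JPY 4,050,615 × 0.092380 = SEK 374,195.81
SEK 374,195.81 ÷ 2.0816 = BRL 179,763.55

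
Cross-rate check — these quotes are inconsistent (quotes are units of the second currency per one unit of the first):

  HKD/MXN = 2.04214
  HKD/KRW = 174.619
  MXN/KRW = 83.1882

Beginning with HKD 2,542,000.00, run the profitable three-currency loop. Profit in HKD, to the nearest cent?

Profit: HKD 70,882.04

Profitable loop is HKD → KRW → MXN → HKD:
HKD 2,542,000.00 × 174.619 = KRW 443,881,498
KRW 443,881,498 ÷ 83.1882 = MXN 5,335,870.93
MXN 5,335,870.93 ÷ 2.04214 = HKD 2,612,882.04
Profit = HKD 2,612,882.04 − HKD 2,542,000.00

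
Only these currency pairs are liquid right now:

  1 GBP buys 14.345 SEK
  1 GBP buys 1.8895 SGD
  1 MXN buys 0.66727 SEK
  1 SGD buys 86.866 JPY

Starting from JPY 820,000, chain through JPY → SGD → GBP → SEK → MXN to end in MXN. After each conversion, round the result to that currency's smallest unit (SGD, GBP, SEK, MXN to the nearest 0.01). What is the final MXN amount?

MXN 107,402.94

JPY 820,000 ÷ 86.866 = SGD 9,439.83
SGD 9,439.83 ÷ 1.8895 = GBP 4,995.94
GBP 4,995.94 × 14.345 = SEK 71,666.76
SEK 71,666.76 ÷ 0.66727 = MXN 107,402.94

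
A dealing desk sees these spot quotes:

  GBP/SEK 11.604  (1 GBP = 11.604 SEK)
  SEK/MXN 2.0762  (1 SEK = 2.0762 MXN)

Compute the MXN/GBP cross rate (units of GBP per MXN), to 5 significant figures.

1 MXN ÷ 2.0762 = 0.481649 SEK
0.481649 SEK ÷ 11.604 = 0.0415072 GBP

MXN/GBP = 0.041507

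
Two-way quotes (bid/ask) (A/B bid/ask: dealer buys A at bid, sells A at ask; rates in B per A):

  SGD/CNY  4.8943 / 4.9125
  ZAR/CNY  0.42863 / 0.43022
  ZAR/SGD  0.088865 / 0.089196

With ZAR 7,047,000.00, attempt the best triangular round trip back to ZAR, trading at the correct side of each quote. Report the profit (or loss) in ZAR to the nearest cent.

Net profit: ZAR 77,182.02

Best loop ZAR → SGD → CNY → ZAR:
ZAR 7,047,000.00 × 0.088865 (sell ZAR at bid) = SGD 626,231.66
SGD 626,231.66 × 4.8943 (sell SGD at bid) = CNY 3,064,965.59
CNY 3,064,965.59 ÷ 0.43022 (buy ZAR at ask) = ZAR 7,124,182.02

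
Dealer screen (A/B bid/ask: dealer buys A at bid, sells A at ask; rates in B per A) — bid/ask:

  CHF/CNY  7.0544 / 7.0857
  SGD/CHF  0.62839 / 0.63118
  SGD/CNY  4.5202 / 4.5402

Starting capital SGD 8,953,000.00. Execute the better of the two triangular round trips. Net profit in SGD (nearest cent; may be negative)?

Best loop SGD → CNY → CHF → SGD:
SGD 8,953,000.00 × 4.5202 (sell SGD at bid) = CNY 40,469,350.60
CNY 40,469,350.60 ÷ 7.0857 (buy CHF at ask) = CHF 5,711,411.80
CHF 5,711,411.80 ÷ 0.63118 (buy SGD at ask) = SGD 9,048,784.50

Net profit: SGD 95,784.50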